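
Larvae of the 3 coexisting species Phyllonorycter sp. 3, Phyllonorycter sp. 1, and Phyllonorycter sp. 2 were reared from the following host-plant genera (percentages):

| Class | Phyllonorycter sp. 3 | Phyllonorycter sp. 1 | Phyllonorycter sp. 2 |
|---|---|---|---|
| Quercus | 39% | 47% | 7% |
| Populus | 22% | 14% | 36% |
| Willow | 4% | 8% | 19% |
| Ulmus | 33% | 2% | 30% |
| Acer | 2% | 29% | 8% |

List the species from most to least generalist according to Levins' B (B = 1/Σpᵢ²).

Convert percentages to proportions (divide by 100).
Σp_3ᵢ² = 0.39² + 0.22² + 0.04² + 0.33² + 0.02² = 0.1521 + 0.0484 + 0.0016 + 0.1089 + 0.0004 = 0.3114
B_3 = 1 / 0.3114 = 3.2113
Σp_1ᵢ² = 0.47² + 0.14² + 0.08² + 0.02² + 0.29² = 0.2209 + 0.0196 + 0.0064 + 0.0004 + 0.0841 = 0.3314
B_1 = 1 / 0.3314 = 3.0175
Σp_2ᵢ² = 0.07² + 0.36² + 0.19² + 0.30² + 0.08² = 0.0049 + 0.1296 + 0.0361 + 0.0900 + 0.0064 = 0.2670
B_2 = 1 / 0.2670 = 3.7453
Ranking by B (broadest → narrowest): Phyllonorycter sp. 2 (3.75) > Phyllonorycter sp. 3 (3.21) > Phyllonorycter sp. 1 (3.02)

Phyllonorycter sp. 2 > Phyllonorycter sp. 3 > Phyllonorycter sp. 1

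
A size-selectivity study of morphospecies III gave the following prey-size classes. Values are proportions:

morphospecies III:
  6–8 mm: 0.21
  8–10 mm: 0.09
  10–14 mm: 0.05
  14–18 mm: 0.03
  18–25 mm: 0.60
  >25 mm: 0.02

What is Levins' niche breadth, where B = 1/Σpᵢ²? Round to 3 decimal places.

2.404

Σpᵢ² = 0.21² + 0.09² + 0.05² + 0.03² + 0.60² + 0.02² = 0.0441 + 0.0081 + 0.0025 + 0.0009 + 0.3600 + 0.0004 = 0.4160
B = 1 / 0.4160 = 2.40385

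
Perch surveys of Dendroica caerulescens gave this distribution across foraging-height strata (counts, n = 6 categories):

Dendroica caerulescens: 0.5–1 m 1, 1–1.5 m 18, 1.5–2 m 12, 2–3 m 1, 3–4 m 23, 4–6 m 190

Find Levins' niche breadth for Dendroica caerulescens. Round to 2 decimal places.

1.62

Proportions for Dendroica caerulescens (n=245): 1/245=0.0041, 18/245=0.0735, 12/245=0.0490, 1/245=0.0041, 23/245=0.0939, 190/245=0.7755
Σpᵢ² = 0.0041² + 0.0735² + 0.0490² + 0.0041² + 0.0939² + 0.7755² = 0.000017 + 0.005402 + 0.002401 + 0.000017 + 0.008817 + 0.601400 = 0.618054
B = 1 / 0.618054 = 1.6180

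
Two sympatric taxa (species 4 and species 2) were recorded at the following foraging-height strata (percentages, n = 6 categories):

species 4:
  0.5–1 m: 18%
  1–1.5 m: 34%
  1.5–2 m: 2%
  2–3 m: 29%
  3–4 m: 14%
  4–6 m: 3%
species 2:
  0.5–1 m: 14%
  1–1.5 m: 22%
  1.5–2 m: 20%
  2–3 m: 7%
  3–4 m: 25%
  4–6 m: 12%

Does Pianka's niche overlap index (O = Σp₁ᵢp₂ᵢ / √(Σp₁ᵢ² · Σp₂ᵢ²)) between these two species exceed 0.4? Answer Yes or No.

Convert percentages to proportions (divide by 100).
Σ p₁ᵢp₂ᵢ = 0.0252 + 0.0748 + 0.0040 + 0.0203 + 0.0350 + 0.0036 = 0.1629
Σp_1ᵢ² = 0.18² + 0.34² + 0.02² + 0.29² + 0.14² + 0.03² = 0.0324 + 0.1156 + 0.0004 + 0.0841 + 0.0196 + 0.0009 = 0.2530
Σp_2ᵢ² = 0.14² + 0.22² + 0.20² + 0.07² + 0.25² + 0.12² = 0.0196 + 0.0484 + 0.0400 + 0.0049 + 0.0625 + 0.0144 = 0.1898
O = 0.1629 / √(0.2530 × 0.1898) = 0.1629 / 0.21913 = 0.7434
O = 0.7434 > 0.4 → Yes.

Yes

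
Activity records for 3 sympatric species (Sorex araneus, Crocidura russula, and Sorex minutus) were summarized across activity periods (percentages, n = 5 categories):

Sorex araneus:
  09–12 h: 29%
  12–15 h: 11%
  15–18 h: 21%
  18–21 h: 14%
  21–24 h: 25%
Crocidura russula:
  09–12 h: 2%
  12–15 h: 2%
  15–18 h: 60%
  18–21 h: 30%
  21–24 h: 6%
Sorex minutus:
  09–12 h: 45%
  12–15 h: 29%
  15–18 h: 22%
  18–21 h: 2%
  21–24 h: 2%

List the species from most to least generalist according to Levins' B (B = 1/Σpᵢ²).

Convert percentages to proportions (divide by 100).
Σp_aranᵢ² = 0.29² + 0.11² + 0.21² + 0.14² + 0.25² = 0.0841 + 0.0121 + 0.0441 + 0.0196 + 0.0625 = 0.2224
B_aran = 1 / 0.2224 = 4.4964
Σp_russᵢ² = 0.02² + 0.02² + 0.60² + 0.30² + 0.06² = 0.0004 + 0.0004 + 0.3600 + 0.0900 + 0.0036 = 0.4544
B_russ = 1 / 0.4544 = 2.2007
Σp_minuᵢ² = 0.45² + 0.29² + 0.22² + 0.02² + 0.02² = 0.2025 + 0.0841 + 0.0484 + 0.0004 + 0.0004 = 0.3358
B_minu = 1 / 0.3358 = 2.9780
Ranking by B (broadest → narrowest): Sorex araneus (4.50) > Sorex minutus (2.98) > Crocidura russula (2.20)

Sorex araneus > Sorex minutus > Crocidura russula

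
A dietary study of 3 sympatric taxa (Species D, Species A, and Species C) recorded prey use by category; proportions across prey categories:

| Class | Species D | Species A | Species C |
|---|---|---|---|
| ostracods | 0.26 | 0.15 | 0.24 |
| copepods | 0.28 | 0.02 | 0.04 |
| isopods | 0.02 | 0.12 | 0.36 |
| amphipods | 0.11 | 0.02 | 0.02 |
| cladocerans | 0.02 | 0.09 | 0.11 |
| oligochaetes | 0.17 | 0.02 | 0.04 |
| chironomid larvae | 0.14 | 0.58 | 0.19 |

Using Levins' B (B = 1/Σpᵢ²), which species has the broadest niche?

Species D

Σp_Dᵢ² = 0.26² + 0.28² + 0.02² + 0.11² + 0.02² + 0.17² + 0.14² = 0.0676 + 0.0784 + 0.0004 + 0.0121 + 0.0004 + 0.0289 + 0.0196 = 0.2074
B_D = 1 / 0.2074 = 4.8216
Σp_Aᵢ² = 0.15² + 0.02² + 0.12² + 0.02² + 0.09² + 0.02² + 0.58² = 0.0225 + 0.0004 + 0.0144 + 0.0004 + 0.0081 + 0.0004 + 0.3364 = 0.3826
B_A = 1 / 0.3826 = 2.6137
Σp_Cᵢ² = 0.24² + 0.04² + 0.36² + 0.02² + 0.11² + 0.04² + 0.19² = 0.0576 + 0.0016 + 0.1296 + 0.0004 + 0.0121 + 0.0016 + 0.0361 = 0.2390
B_C = 1 / 0.2390 = 4.1841
Highest B → broadest niche (most generalist): Species D (B = 4.82).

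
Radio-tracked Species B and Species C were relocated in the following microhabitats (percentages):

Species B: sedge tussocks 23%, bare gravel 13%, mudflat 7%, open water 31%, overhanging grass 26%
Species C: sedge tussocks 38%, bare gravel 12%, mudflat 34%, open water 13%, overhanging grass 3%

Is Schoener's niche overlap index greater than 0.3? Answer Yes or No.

Convert percentages to proportions (divide by 100).
Σ|p₁ᵢ − p₂ᵢ| = 0.15 + 0.01 + 0.27 + 0.18 + 0.23 = 0.84
D = 1 − ½ × 0.84 = 1 − 0.420 = 0.5800
D = 0.5800 > 0.3 → Yes.

Yes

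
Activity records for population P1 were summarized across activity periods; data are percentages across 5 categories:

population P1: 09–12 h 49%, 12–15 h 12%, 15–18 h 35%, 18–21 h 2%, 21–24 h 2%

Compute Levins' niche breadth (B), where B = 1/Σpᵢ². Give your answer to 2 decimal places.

Convert percentages to proportions (divide by 100).
Σpᵢ² = 0.49² + 0.12² + 0.35² + 0.02² + 0.02² = 0.2401 + 0.0144 + 0.1225 + 0.0004 + 0.0004 = 0.3778
B = 1 / 0.3778 = 2.6469

2.65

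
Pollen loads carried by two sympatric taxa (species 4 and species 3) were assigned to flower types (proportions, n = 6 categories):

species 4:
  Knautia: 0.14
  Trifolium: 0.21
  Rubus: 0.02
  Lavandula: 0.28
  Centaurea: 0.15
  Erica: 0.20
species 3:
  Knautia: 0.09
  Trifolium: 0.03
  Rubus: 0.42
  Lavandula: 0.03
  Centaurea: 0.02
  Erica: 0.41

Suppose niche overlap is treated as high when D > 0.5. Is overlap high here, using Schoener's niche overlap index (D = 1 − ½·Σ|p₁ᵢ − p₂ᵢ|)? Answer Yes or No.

Σ|p₁ᵢ − p₂ᵢ| = 0.05 + 0.18 + 0.40 + 0.25 + 0.13 + 0.21 = 1.22
D = 1 − ½ × 1.22 = 1 − 0.610 = 0.3900
D = 0.3900 < 0.5 → No.

No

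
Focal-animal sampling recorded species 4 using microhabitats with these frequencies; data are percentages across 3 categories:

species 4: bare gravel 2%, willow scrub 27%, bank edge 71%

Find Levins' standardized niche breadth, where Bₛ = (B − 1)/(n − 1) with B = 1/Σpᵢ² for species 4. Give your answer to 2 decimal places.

Convert percentages to proportions (divide by 100).
Σpᵢ² = 0.02² + 0.27² + 0.71² = 0.0004 + 0.0729 + 0.5041 = 0.5774
B = 1 / 0.5774 = 1.7319
Bₛ = (B − 1)/(n − 1) = (1.7319 − 1)/(3 − 1) = 0.7319/2 = 0.3660

0.37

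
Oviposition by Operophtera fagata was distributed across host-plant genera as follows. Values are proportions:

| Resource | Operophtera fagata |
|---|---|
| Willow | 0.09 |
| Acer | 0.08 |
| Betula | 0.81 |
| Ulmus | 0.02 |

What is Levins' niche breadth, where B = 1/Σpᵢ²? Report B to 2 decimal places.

Σpᵢ² = 0.09² + 0.08² + 0.81² + 0.02² = 0.0081 + 0.0064 + 0.6561 + 0.0004 = 0.6710
B = 1 / 0.6710 = 1.4903

1.49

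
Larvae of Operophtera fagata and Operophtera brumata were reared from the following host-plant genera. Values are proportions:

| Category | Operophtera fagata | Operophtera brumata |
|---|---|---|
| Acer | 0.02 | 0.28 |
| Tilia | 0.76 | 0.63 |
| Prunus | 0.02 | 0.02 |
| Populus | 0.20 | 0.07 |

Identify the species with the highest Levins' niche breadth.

Σp_fagaᵢ² = 0.02² + 0.76² + 0.02² + 0.20² = 0.0004 + 0.5776 + 0.0004 + 0.0400 = 0.6184
B_faga = 1 / 0.6184 = 1.6171
Σp_brumᵢ² = 0.28² + 0.63² + 0.02² + 0.07² = 0.0784 + 0.3969 + 0.0004 + 0.0049 = 0.4806
B_brum = 1 / 0.4806 = 2.0807
Highest B → broadest niche (most generalist): Operophtera brumata (B = 2.08).

Operophtera brumata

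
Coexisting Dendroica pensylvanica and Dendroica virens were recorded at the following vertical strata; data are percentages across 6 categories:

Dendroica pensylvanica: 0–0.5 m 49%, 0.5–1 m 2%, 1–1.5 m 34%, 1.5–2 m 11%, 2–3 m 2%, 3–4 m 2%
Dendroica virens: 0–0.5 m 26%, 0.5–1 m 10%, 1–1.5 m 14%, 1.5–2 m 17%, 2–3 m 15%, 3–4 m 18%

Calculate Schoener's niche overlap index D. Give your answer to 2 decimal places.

Convert percentages to proportions (divide by 100).
Σ|p₁ᵢ − p₂ᵢ| = 0.23 + 0.08 + 0.20 + 0.06 + 0.13 + 0.16 = 0.86
D = 1 − ½ × 0.86 = 1 − 0.430 = 0.5700

0.57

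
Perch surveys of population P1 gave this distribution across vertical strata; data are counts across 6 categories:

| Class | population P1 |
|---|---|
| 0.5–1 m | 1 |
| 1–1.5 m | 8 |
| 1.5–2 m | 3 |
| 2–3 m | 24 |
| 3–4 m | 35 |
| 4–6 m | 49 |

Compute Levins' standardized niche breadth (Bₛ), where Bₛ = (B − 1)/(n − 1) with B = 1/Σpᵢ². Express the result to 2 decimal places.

0.47

Proportions for population P1 (n=120): 1/120=0.0083, 8/120=0.0667, 3/120=0.0250, 24/120=0.2000, 35/120=0.2917, 49/120=0.4083
Σpᵢ² = 0.0083² + 0.0667² + 0.0250² + 0.2000² + 0.2917² + 0.4083² = 0.000069 + 0.004449 + 0.000625 + 0.040000 + 0.085089 + 0.166709 = 0.296941
B = 1 / 0.296941 = 3.3677
Bₛ = (B − 1)/(n − 1) = (3.3677 − 1)/(6 − 1) = 2.3677/5 = 0.4735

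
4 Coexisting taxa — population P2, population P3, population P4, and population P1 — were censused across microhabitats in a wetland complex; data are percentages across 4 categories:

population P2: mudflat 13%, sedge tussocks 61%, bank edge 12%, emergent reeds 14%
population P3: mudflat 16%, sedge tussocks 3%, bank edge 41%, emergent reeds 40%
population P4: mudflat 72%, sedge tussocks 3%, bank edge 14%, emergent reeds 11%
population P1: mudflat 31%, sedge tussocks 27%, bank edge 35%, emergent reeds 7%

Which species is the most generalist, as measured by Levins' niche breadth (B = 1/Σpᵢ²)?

Convert percentages to proportions (divide by 100).
Σp_P2ᵢ² = 0.13² + 0.61² + 0.12² + 0.14² = 0.0169 + 0.3721 + 0.0144 + 0.0196 = 0.4230
B_P2 = 1 / 0.4230 = 2.3641
Σp_P3ᵢ² = 0.16² + 0.03² + 0.41² + 0.40² = 0.0256 + 0.0009 + 0.1681 + 0.1600 = 0.3546
B_P3 = 1 / 0.3546 = 2.8201
Σp_P4ᵢ² = 0.72² + 0.03² + 0.14² + 0.11² = 0.5184 + 0.0009 + 0.0196 + 0.0121 = 0.5510
B_P4 = 1 / 0.5510 = 1.8149
Σp_P1ᵢ² = 0.31² + 0.27² + 0.35² + 0.07² = 0.0961 + 0.0729 + 0.1225 + 0.0049 = 0.2964
B_P1 = 1 / 0.2964 = 3.3738
Highest B → broadest niche (most generalist): population P1 (B = 3.37).

population P1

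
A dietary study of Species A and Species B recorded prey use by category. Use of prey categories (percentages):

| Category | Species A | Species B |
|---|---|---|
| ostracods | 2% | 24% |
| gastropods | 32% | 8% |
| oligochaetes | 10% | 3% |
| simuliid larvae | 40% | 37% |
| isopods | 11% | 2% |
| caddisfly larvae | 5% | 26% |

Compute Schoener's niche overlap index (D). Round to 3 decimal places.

Convert percentages to proportions (divide by 100).
Σ|p₁ᵢ − p₂ᵢ| = 0.22 + 0.24 + 0.07 + 0.03 + 0.09 + 0.21 = 0.86
D = 1 − ½ × 0.86 = 1 − 0.430 = 0.57000

0.570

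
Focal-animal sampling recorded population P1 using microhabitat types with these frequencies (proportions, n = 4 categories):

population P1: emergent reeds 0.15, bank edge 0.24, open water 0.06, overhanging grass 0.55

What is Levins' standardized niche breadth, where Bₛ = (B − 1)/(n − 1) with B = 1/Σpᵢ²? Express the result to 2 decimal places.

Σpᵢ² = 0.15² + 0.24² + 0.06² + 0.55² = 0.0225 + 0.0576 + 0.0036 + 0.3025 = 0.3862
B = 1 / 0.3862 = 2.5893
Bₛ = (B − 1)/(n − 1) = (2.5893 − 1)/(4 − 1) = 1.5893/3 = 0.5298

0.53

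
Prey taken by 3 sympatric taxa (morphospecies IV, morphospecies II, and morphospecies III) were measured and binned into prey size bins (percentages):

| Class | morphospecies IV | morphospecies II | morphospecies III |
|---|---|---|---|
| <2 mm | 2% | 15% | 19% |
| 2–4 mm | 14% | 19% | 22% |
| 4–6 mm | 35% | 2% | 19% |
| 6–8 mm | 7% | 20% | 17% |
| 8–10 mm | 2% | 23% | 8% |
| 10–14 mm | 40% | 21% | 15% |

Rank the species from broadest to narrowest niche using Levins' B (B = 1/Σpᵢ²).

morphospecies III > morphospecies II > morphospecies IV

Convert percentages to proportions (divide by 100).
Σp_IVᵢ² = 0.02² + 0.14² + 0.35² + 0.07² + 0.02² + 0.40² = 0.0004 + 0.0196 + 0.1225 + 0.0049 + 0.0004 + 0.1600 = 0.3078
B_IV = 1 / 0.3078 = 3.2489
Σp_IIᵢ² = 0.15² + 0.19² + 0.02² + 0.20² + 0.23² + 0.21² = 0.0225 + 0.0361 + 0.0004 + 0.0400 + 0.0529 + 0.0441 = 0.1960
B_II = 1 / 0.1960 = 5.1020
Σp_IIIᵢ² = 0.19² + 0.22² + 0.19² + 0.17² + 0.08² + 0.15² = 0.0361 + 0.0484 + 0.0361 + 0.0289 + 0.0064 + 0.0225 = 0.1784
B_III = 1 / 0.1784 = 5.6054
Ranking by B (broadest → narrowest): morphospecies III (5.61) > morphospecies II (5.10) > morphospecies IV (3.25)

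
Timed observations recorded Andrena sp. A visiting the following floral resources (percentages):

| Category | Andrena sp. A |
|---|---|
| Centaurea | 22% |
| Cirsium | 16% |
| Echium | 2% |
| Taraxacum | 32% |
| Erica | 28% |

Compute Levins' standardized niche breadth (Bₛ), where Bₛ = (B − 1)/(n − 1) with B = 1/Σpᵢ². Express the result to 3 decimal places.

Convert percentages to proportions (divide by 100).
Σpᵢ² = 0.22² + 0.16² + 0.02² + 0.32² + 0.28² = 0.0484 + 0.0256 + 0.0004 + 0.1024 + 0.0784 = 0.2552
B = 1 / 0.2552 = 3.91850
Bₛ = (B − 1)/(n − 1) = (3.91850 − 1)/(5 − 1) = 2.91850/4 = 0.72963

0.730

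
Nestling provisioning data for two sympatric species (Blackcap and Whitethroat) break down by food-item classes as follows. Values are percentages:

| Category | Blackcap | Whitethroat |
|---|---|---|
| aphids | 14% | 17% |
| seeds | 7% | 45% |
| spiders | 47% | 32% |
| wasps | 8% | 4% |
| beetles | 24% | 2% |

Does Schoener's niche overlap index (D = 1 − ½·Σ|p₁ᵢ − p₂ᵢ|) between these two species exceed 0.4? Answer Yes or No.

Yes

Convert percentages to proportions (divide by 100).
Σ|p₁ᵢ − p₂ᵢ| = 0.03 + 0.38 + 0.15 + 0.04 + 0.22 = 0.82
D = 1 − ½ × 0.82 = 1 − 0.410 = 0.5900
D = 0.5900 > 0.4 → Yes.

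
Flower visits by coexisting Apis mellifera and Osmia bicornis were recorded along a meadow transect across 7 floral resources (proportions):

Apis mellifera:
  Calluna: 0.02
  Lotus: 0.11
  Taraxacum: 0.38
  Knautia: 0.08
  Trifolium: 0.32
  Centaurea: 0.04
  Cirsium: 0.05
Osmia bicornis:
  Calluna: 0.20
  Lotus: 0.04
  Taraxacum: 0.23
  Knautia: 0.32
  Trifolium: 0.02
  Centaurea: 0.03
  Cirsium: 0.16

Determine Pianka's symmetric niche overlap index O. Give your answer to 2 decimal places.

0.56

Σ p₁ᵢp₂ᵢ = 0.0040 + 0.0044 + 0.0874 + 0.0256 + 0.0064 + 0.0012 + 0.0080 = 0.1370
Σp_1ᵢ² = 0.02² + 0.11² + 0.38² + 0.08² + 0.32² + 0.04² + 0.05² = 0.0004 + 0.0121 + 0.1444 + 0.0064 + 0.1024 + 0.0016 + 0.0025 = 0.2698
Σp_2ᵢ² = 0.20² + 0.04² + 0.23² + 0.32² + 0.02² + 0.03² + 0.16² = 0.0400 + 0.0016 + 0.0529 + 0.1024 + 0.0004 + 0.0009 + 0.0256 = 0.2238
O = 0.1370 / √(0.2698 × 0.2238) = 0.1370 / 0.24573 = 0.5575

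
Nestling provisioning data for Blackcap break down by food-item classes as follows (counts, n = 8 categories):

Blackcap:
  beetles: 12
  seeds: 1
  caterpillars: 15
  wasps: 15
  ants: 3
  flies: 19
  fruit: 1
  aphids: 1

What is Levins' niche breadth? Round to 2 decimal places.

4.64

Proportions for Blackcap (n=67): 12/67=0.1791, 1/67=0.0149, 15/67=0.2239, 15/67=0.2239, 3/67=0.0448, 19/67=0.2836, 1/67=0.0149, 1/67=0.0149
Σpᵢ² = 0.1791² + 0.0149² + 0.2239² + 0.2239² + 0.0448² + 0.2836² + 0.0149² + 0.0149² = 0.032077 + 0.000222 + 0.050131 + 0.050131 + 0.002007 + 0.080429 + 0.000222 + 0.000222 = 0.215441
B = 1 / 0.215441 = 4.6416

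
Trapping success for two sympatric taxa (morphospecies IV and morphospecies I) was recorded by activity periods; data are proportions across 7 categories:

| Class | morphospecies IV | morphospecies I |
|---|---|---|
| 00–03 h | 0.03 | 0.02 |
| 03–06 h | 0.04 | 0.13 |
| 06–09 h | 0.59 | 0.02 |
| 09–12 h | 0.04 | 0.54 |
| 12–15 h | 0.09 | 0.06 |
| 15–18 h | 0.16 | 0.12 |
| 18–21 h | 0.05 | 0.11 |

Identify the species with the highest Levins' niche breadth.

Σp_IVᵢ² = 0.03² + 0.04² + 0.59² + 0.04² + 0.09² + 0.16² + 0.05² = 0.0009 + 0.0016 + 0.3481 + 0.0016 + 0.0081 + 0.0256 + 0.0025 = 0.3884
B_IV = 1 / 0.3884 = 2.5747
Σp_Iᵢ² = 0.02² + 0.13² + 0.02² + 0.54² + 0.06² + 0.12² + 0.11² = 0.0004 + 0.0169 + 0.0004 + 0.2916 + 0.0036 + 0.0144 + 0.0121 = 0.3394
B_I = 1 / 0.3394 = 2.9464
Highest B → broadest niche (most generalist): morphospecies I (B = 2.95).

morphospecies I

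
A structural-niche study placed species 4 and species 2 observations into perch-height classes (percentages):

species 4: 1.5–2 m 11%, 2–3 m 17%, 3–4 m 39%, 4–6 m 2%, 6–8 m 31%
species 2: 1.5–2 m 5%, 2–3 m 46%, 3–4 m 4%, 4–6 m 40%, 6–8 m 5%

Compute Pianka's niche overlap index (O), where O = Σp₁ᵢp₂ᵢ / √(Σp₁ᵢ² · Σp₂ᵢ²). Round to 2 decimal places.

Convert percentages to proportions (divide by 100).
Σ p₁ᵢp₂ᵢ = 0.0055 + 0.0782 + 0.0156 + 0.0080 + 0.0155 = 0.1228
Σp_1ᵢ² = 0.11² + 0.17² + 0.39² + 0.02² + 0.31² = 0.0121 + 0.0289 + 0.1521 + 0.0004 + 0.0961 = 0.2896
Σp_2ᵢ² = 0.05² + 0.46² + 0.04² + 0.40² + 0.05² = 0.0025 + 0.2116 + 0.0016 + 0.1600 + 0.0025 = 0.3782
O = 0.1228 / √(0.2896 × 0.3782) = 0.1228 / 0.33095 = 0.3711

0.37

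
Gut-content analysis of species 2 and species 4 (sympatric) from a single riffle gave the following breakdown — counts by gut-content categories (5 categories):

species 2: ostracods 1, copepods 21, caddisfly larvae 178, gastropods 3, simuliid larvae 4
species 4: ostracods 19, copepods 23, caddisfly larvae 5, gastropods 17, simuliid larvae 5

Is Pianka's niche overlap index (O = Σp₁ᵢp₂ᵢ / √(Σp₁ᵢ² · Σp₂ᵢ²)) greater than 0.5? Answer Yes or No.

Proportions for species 2 (n=207): 1/207=0.0048, 21/207=0.1014, 178/207=0.8599, 3/207=0.0145, 4/207=0.0193
Proportions for species 4 (n=69): 19/69=0.2754, 23/69=0.3333, 5/69=0.0725, 17/69=0.2464, 5/69=0.0725
Σ p₁ᵢp₂ᵢ = 0.001322 + 0.033797 + 0.062343 + 0.003573 + 0.001399 = 0.102434
Σp_1ᵢ² = 0.0048² + 0.1014² + 0.8599² + 0.0145² + 0.0193² = 0.000023 + 0.010282 + 0.739428 + 0.000210 + 0.000372 = 0.750315
Σp_2ᵢ² = 0.2754² + 0.3333² + 0.0725² + 0.2464² + 0.0725² = 0.075845 + 0.111089 + 0.005256 + 0.060713 + 0.005256 = 0.258159
O = 0.102434 / √(0.750315 × 0.258159) = 0.102434 / 0.4401143 = 0.2327
O = 0.2327 < 0.5 → No.

No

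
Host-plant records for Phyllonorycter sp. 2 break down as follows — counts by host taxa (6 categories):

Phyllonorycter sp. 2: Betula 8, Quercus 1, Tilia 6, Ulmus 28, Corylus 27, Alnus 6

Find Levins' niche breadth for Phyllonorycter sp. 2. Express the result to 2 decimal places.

3.50

Proportions for Phyllonorycter sp. 2 (n=76): 8/76=0.1053, 1/76=0.0132, 6/76=0.0789, 28/76=0.3684, 27/76=0.3553, 6/76=0.0789
Σpᵢ² = 0.1053² + 0.0132² + 0.0789² + 0.3684² + 0.3553² + 0.0789² = 0.011088 + 0.000174 + 0.006225 + 0.135719 + 0.126238 + 0.006225 = 0.285669
B = 1 / 0.285669 = 3.5006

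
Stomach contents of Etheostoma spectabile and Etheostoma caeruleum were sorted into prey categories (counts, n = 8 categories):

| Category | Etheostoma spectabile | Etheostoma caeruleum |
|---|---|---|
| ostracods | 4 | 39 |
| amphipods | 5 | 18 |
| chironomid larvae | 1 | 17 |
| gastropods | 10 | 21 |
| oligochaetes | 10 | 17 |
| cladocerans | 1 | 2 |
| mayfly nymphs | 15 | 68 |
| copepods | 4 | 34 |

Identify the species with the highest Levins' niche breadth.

Proportions for Etheostoma spectabile (n=50): 4/50=0.0800, 5/50=0.1000, 1/50=0.0200, 10/50=0.2000, 10/50=0.2000, 1/50=0.0200, 15/50=0.3000, 4/50=0.0800
Proportions for Etheostoma caeruleum (n=216): 39/216=0.1806, 18/216=0.0833, 17/216=0.0787, 21/216=0.0972, 17/216=0.0787, 2/216=0.0093, 68/216=0.3148, 34/216=0.1574
Σp_specᵢ² = 0.0800² + 0.1000² + 0.0200² + 0.2000² + 0.2000² + 0.0200² + 0.3000² + 0.0800² = 0.006400 + 0.010000 + 0.000400 + 0.040000 + 0.040000 + 0.000400 + 0.090000 + 0.006400 = 0.193600
B_spec = 1 / 0.193600 = 5.1653
Σp_caerᵢ² = 0.1806² + 0.0833² + 0.0787² + 0.0972² + 0.0787² + 0.0093² + 0.3148² + 0.1574² = 0.032616 + 0.006939 + 0.006194 + 0.009448 + 0.006194 + 0.000086 + 0.099099 + 0.024775 = 0.185351
B_caer = 1 / 0.185351 = 5.3952
Highest B → broadest niche (most generalist): Etheostoma caeruleum (B = 5.40).

Etheostoma caeruleum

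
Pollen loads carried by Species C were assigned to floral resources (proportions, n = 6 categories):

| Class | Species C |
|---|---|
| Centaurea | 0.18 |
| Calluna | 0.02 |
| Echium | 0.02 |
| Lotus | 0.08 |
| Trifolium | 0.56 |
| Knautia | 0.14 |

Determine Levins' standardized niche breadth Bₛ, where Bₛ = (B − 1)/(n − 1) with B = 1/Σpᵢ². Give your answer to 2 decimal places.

Σpᵢ² = 0.18² + 0.02² + 0.02² + 0.08² + 0.56² + 0.14² = 0.0324 + 0.0004 + 0.0004 + 0.0064 + 0.3136 + 0.0196 = 0.3728
B = 1 / 0.3728 = 2.6824
Bₛ = (B − 1)/(n − 1) = (2.6824 − 1)/(6 − 1) = 1.6824/5 = 0.3365

0.34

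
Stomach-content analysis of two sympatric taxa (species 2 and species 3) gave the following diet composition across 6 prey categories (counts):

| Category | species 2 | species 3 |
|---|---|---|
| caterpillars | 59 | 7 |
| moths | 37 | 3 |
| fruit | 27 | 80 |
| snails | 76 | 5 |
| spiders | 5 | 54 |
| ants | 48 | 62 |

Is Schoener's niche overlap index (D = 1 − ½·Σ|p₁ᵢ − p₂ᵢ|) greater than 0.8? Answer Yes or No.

Proportions for species 2 (n=252): 59/252=0.2341, 37/252=0.1468, 27/252=0.1071, 76/252=0.3016, 5/252=0.0198, 48/252=0.1905
Proportions for species 3 (n=211): 7/211=0.0332, 3/211=0.0142, 80/211=0.3791, 5/211=0.0237, 54/211=0.2559, 62/211=0.2938
Σ|p₁ᵢ − p₂ᵢ| = 0.2009 + 0.1326 + 0.2720 + 0.2779 + 0.2361 + 0.1033 = 1.2228
D = 1 − ½ × 1.2228 = 1 − 0.61140 = 0.38860
D = 0.38860 < 0.8 → No.

No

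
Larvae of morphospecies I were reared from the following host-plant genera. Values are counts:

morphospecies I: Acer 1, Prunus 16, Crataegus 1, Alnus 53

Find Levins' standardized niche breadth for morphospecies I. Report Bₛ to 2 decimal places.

0.21

Proportions for morphospecies I (n=71): 1/71=0.0141, 16/71=0.2254, 1/71=0.0141, 53/71=0.7465
Σpᵢ² = 0.0141² + 0.2254² + 0.0141² + 0.7465² = 0.000199 + 0.050805 + 0.000199 + 0.557262 = 0.608465
B = 1 / 0.608465 = 1.6435
Bₛ = (B − 1)/(n − 1) = (1.6435 − 1)/(4 − 1) = 0.6435/3 = 0.2145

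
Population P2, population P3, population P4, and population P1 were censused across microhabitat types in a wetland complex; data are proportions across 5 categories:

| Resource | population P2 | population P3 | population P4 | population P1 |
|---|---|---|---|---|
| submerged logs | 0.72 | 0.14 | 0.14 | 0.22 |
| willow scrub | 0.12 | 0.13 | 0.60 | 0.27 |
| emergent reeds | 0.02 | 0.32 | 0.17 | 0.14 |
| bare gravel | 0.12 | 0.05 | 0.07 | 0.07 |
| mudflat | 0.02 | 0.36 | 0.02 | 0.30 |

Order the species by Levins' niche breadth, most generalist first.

Σp_P2ᵢ² = 0.72² + 0.12² + 0.02² + 0.12² + 0.02² = 0.5184 + 0.0144 + 0.0004 + 0.0144 + 0.0004 = 0.5480
B_P2 = 1 / 0.5480 = 1.8248
Σp_P3ᵢ² = 0.14² + 0.13² + 0.32² + 0.05² + 0.36² = 0.0196 + 0.0169 + 0.1024 + 0.0025 + 0.1296 = 0.2710
B_P3 = 1 / 0.2710 = 3.6900
Σp_P4ᵢ² = 0.14² + 0.60² + 0.17² + 0.07² + 0.02² = 0.0196 + 0.3600 + 0.0289 + 0.0049 + 0.0004 = 0.4138
B_P4 = 1 / 0.4138 = 2.4166
Σp_P1ᵢ² = 0.22² + 0.27² + 0.14² + 0.07² + 0.30² = 0.0484 + 0.0729 + 0.0196 + 0.0049 + 0.0900 = 0.2358
B_P1 = 1 / 0.2358 = 4.2409
Ranking by B (broadest → narrowest): population P1 (4.24) > population P3 (3.69) > population P4 (2.42) > population P2 (1.82)

population P1 > population P3 > population P4 > population P2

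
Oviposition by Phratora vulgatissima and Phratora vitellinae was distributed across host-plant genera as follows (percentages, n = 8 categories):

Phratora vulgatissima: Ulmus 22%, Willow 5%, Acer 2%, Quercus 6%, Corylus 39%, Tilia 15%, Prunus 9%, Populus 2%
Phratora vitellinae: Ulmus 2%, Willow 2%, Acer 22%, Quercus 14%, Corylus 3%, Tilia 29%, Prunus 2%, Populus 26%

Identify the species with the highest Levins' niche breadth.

Phratora vitellinae

Convert percentages to proportions (divide by 100).
Σp_vulgᵢ² = 0.22² + 0.05² + 0.02² + 0.06² + 0.39² + 0.15² + 0.09² + 0.02² = 0.0484 + 0.0025 + 0.0004 + 0.0036 + 0.1521 + 0.0225 + 0.0081 + 0.0004 = 0.2380
B_vulg = 1 / 0.2380 = 4.2017
Σp_viteᵢ² = 0.02² + 0.02² + 0.22² + 0.14² + 0.03² + 0.29² + 0.02² + 0.26² = 0.0004 + 0.0004 + 0.0484 + 0.0196 + 0.0009 + 0.0841 + 0.0004 + 0.0676 = 0.2218
B_vite = 1 / 0.2218 = 4.5086
Highest B → broadest niche (most generalist): Phratora vitellinae (B = 4.51).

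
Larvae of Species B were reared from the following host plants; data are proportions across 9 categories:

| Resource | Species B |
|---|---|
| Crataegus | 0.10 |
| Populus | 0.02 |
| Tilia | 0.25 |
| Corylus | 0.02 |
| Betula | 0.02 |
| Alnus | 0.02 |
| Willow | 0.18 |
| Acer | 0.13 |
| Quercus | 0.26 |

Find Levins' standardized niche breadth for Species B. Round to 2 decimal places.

Σpᵢ² = 0.10² + 0.02² + 0.25² + 0.02² + 0.02² + 0.02² + 0.18² + 0.13² + 0.26² = 0.0100 + 0.0004 + 0.0625 + 0.0004 + 0.0004 + 0.0004 + 0.0324 + 0.0169 + 0.0676 = 0.1910
B = 1 / 0.1910 = 5.2356
Bₛ = (B − 1)/(n − 1) = (5.2356 − 1)/(9 − 1) = 4.2356/8 = 0.5295

0.53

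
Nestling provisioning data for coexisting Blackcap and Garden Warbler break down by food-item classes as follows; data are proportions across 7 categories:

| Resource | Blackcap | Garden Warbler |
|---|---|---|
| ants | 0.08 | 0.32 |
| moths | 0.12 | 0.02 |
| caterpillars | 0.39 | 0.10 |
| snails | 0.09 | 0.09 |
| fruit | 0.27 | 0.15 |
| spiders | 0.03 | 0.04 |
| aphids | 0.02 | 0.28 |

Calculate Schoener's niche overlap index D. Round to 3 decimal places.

0.490

Σ|p₁ᵢ − p₂ᵢ| = 0.24 + 0.10 + 0.29 + 0.00 + 0.12 + 0.01 + 0.26 = 1.02
D = 1 − ½ × 1.02 = 1 − 0.510 = 0.49000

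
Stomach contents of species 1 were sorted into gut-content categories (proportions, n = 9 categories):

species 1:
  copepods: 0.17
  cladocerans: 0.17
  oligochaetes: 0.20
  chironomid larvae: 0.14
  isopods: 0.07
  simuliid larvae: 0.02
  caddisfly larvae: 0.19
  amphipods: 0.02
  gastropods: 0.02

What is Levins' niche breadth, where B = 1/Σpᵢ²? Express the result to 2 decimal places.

6.27

Σpᵢ² = 0.17² + 0.17² + 0.20² + 0.14² + 0.07² + 0.02² + 0.19² + 0.02² + 0.02² = 0.0289 + 0.0289 + 0.0400 + 0.0196 + 0.0049 + 0.0004 + 0.0361 + 0.0004 + 0.0004 = 0.1596
B = 1 / 0.1596 = 6.2657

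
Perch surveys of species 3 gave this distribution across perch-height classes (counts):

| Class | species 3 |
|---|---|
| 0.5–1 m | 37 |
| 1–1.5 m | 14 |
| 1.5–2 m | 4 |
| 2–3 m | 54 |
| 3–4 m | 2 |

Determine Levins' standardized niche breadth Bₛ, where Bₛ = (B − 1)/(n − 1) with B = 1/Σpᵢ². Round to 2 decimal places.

Proportions for species 3 (n=111): 37/111=0.3333, 14/111=0.1261, 4/111=0.0360, 54/111=0.4865, 2/111=0.0180
Σpᵢ² = 0.3333² + 0.1261² + 0.0360² + 0.4865² + 0.0180² = 0.111089 + 0.015901 + 0.001296 + 0.236682 + 0.000324 = 0.365292
B = 1 / 0.365292 = 2.7375
Bₛ = (B − 1)/(n − 1) = (2.7375 − 1)/(5 − 1) = 1.7375/4 = 0.4344

0.43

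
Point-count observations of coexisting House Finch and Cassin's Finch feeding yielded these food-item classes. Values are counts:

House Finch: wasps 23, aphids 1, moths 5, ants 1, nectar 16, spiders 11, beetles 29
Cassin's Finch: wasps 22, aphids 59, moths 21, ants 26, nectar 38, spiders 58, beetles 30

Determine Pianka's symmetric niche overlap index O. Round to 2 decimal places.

0.64

Proportions for House Finch (n=86): 23/86=0.2674, 1/86=0.0116, 5/86=0.0581, 1/86=0.0116, 16/86=0.1860, 11/86=0.1279, 29/86=0.3372
Proportions for Cassin's Finch (n=254): 22/254=0.0866, 59/254=0.2323, 21/254=0.0827, 26/254=0.1024, 38/254=0.1496, 58/254=0.2283, 30/254=0.1181
Σ p₁ᵢp₂ᵢ = 0.023157 + 0.002695 + 0.004805 + 0.001188 + 0.027826 + 0.029200 + 0.039823 = 0.128694
Σp_1ᵢ² = 0.2674² + 0.0116² + 0.0581² + 0.0116² + 0.1860² + 0.1279² + 0.3372² = 0.071503 + 0.000135 + 0.003376 + 0.000135 + 0.034596 + 0.016358 + 0.113704 = 0.239807
Σp_2ᵢ² = 0.0866² + 0.2323² + 0.0827² + 0.1024² + 0.1496² + 0.2283² + 0.1181² = 0.007500 + 0.053963 + 0.006839 + 0.010486 + 0.022380 + 0.052121 + 0.013948 = 0.167237
O = 0.128694 / √(0.239807 × 0.167237) = 0.128694 / 0.2002613 = 0.6426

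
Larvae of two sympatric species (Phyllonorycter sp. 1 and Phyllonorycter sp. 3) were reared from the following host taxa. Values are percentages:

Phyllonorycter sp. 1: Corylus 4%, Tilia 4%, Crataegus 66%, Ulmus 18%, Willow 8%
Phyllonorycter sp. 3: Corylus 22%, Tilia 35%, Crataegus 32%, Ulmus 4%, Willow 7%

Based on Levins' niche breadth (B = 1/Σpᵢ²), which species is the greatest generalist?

Convert percentages to proportions (divide by 100).
Σp_1ᵢ² = 0.04² + 0.04² + 0.66² + 0.18² + 0.08² = 0.0016 + 0.0016 + 0.4356 + 0.0324 + 0.0064 = 0.4776
B_1 = 1 / 0.4776 = 2.0938
Σp_3ᵢ² = 0.22² + 0.35² + 0.32² + 0.04² + 0.07² = 0.0484 + 0.1225 + 0.1024 + 0.0016 + 0.0049 = 0.2798
B_3 = 1 / 0.2798 = 3.5740
Highest B → broadest niche (most generalist): Phyllonorycter sp. 3 (B = 3.57).

Phyllonorycter sp. 3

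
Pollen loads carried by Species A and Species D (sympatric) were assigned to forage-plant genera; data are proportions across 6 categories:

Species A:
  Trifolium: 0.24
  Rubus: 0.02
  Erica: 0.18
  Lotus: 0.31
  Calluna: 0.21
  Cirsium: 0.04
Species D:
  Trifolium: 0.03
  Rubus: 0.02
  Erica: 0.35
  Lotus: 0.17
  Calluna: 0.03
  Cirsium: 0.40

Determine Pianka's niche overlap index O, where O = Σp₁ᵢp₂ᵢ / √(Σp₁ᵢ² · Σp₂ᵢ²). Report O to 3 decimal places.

0.540

Σ p₁ᵢp₂ᵢ = 0.0072 + 0.0004 + 0.0630 + 0.0527 + 0.0063 + 0.0160 = 0.1456
Σp_1ᵢ² = 0.24² + 0.02² + 0.18² + 0.31² + 0.21² + 0.04² = 0.0576 + 0.0004 + 0.0324 + 0.0961 + 0.0441 + 0.0016 = 0.2322
Σp_2ᵢ² = 0.03² + 0.02² + 0.35² + 0.17² + 0.03² + 0.40² = 0.0009 + 0.0004 + 0.1225 + 0.0289 + 0.0009 + 0.1600 = 0.3136
O = 0.1456 / √(0.2322 × 0.3136) = 0.1456 / 0.269848 = 0.53956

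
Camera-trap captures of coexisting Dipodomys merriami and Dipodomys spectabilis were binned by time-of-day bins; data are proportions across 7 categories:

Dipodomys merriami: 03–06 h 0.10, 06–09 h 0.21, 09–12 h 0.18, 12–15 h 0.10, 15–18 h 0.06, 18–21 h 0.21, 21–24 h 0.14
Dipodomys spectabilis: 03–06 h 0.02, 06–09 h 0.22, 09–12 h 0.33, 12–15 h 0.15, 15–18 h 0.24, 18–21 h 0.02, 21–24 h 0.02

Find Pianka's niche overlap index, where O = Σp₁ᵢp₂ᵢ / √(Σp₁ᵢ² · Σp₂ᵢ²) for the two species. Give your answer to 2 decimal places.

0.73

Σ p₁ᵢp₂ᵢ = 0.0020 + 0.0462 + 0.0594 + 0.0150 + 0.0144 + 0.0042 + 0.0028 = 0.1440
Σp_1ᵢ² = 0.10² + 0.21² + 0.18² + 0.10² + 0.06² + 0.21² + 0.14² = 0.0100 + 0.0441 + 0.0324 + 0.0100 + 0.0036 + 0.0441 + 0.0196 = 0.1638
Σp_2ᵢ² = 0.02² + 0.22² + 0.33² + 0.15² + 0.24² + 0.02² + 0.02² = 0.0004 + 0.0484 + 0.1089 + 0.0225 + 0.0576 + 0.0004 + 0.0004 = 0.2386
O = 0.1440 / √(0.1638 × 0.2386) = 0.1440 / 0.19769 = 0.7284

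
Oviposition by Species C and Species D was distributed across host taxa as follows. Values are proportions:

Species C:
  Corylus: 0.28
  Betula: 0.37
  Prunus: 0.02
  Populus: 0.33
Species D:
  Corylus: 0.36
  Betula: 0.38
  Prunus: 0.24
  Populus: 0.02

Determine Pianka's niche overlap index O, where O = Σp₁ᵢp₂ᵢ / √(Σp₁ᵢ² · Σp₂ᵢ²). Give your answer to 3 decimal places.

Σ p₁ᵢp₂ᵢ = 0.1008 + 0.1406 + 0.0048 + 0.0066 = 0.2528
Σp_1ᵢ² = 0.28² + 0.37² + 0.02² + 0.33² = 0.0784 + 0.1369 + 0.0004 + 0.1089 = 0.3246
Σp_2ᵢ² = 0.36² + 0.38² + 0.24² + 0.02² = 0.1296 + 0.1444 + 0.0576 + 0.0004 = 0.3320
O = 0.2528 / √(0.3246 × 0.3320) = 0.2528 / 0.328279 = 0.77008

0.770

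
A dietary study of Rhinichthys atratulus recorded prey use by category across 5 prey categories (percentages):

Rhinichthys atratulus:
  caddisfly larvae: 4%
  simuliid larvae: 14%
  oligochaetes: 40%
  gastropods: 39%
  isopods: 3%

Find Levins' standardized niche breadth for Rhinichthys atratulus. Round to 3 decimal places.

0.498

Convert percentages to proportions (divide by 100).
Σpᵢ² = 0.04² + 0.14² + 0.40² + 0.39² + 0.03² = 0.0016 + 0.0196 + 0.1600 + 0.1521 + 0.0009 = 0.3342
B = 1 / 0.3342 = 2.99222
Bₛ = (B − 1)/(n − 1) = (2.99222 − 1)/(5 − 1) = 1.99222/4 = 0.49806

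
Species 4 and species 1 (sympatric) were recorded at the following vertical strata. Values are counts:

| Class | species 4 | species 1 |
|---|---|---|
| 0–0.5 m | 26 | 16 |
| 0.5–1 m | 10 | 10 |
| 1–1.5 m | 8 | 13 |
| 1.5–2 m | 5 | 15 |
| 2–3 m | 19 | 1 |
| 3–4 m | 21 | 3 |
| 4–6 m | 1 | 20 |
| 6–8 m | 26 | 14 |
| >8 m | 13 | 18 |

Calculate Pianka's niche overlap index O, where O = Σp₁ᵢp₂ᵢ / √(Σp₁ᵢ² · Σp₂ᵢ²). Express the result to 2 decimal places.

Proportions for species 4 (n=129): 26/129=0.2016, 10/129=0.0775, 8/129=0.0620, 5/129=0.0388, 19/129=0.1473, 21/129=0.1628, 1/129=0.0078, 26/129=0.2016, 13/129=0.1008
Proportions for species 1 (n=110): 16/110=0.1455, 10/110=0.0909, 13/110=0.1182, 15/110=0.1364, 1/110=0.0091, 3/110=0.0273, 20/110=0.1818, 14/110=0.1273, 18/110=0.1636
Σ p₁ᵢp₂ᵢ = 0.029333 + 0.007045 + 0.007328 + 0.005292 + 0.001340 + 0.004444 + 0.001418 + 0.025664 + 0.016491 = 0.098355
Σp_1ᵢ² = 0.2016² + 0.0775² + 0.0620² + 0.0388² + 0.1473² + 0.1628² + 0.0078² + 0.2016² + 0.1008² = 0.040643 + 0.006006 + 0.003844 + 0.001505 + 0.021697 + 0.026504 + 0.000061 + 0.040643 + 0.010161 = 0.151064
Σp_2ᵢ² = 0.1455² + 0.0909² + 0.1182² + 0.1364² + 0.0091² + 0.0273² + 0.1818² + 0.1273² + 0.1636² = 0.021170 + 0.008263 + 0.013971 + 0.018605 + 0.000083 + 0.000745 + 0.033051 + 0.016205 + 0.026765 = 0.138858
O = 0.098355 / √(0.151064 × 0.138858) = 0.098355 / 0.1448325 = 0.6791

0.68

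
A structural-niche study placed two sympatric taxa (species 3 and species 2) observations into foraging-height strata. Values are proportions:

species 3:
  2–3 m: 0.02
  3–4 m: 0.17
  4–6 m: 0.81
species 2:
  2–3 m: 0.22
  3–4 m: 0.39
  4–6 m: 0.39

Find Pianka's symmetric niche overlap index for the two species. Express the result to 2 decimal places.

Σ p₁ᵢp₂ᵢ = 0.0044 + 0.0663 + 0.3159 = 0.3866
Σp_1ᵢ² = 0.02² + 0.17² + 0.81² = 0.0004 + 0.0289 + 0.6561 = 0.6854
Σp_2ᵢ² = 0.22² + 0.39² + 0.39² = 0.0484 + 0.1521 + 0.1521 = 0.3526
O = 0.3866 / √(0.6854 × 0.3526) = 0.3866 / 0.49160 = 0.7864

0.79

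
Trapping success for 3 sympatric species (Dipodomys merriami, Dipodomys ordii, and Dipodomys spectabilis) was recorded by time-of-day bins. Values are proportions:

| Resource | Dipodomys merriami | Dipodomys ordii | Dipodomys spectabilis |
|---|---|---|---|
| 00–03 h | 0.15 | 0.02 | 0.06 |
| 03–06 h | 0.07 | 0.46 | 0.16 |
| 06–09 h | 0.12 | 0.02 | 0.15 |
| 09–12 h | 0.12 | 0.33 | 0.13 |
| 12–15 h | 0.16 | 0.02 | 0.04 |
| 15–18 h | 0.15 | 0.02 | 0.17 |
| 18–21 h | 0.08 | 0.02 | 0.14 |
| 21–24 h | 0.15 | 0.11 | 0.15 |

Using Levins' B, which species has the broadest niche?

Σp_merrᵢ² = 0.15² + 0.07² + 0.12² + 0.12² + 0.16² + 0.15² + 0.08² + 0.15² = 0.0225 + 0.0049 + 0.0144 + 0.0144 + 0.0256 + 0.0225 + 0.0064 + 0.0225 = 0.1332
B_merr = 1 / 0.1332 = 7.5075
Σp_ordiᵢ² = 0.02² + 0.46² + 0.02² + 0.33² + 0.02² + 0.02² + 0.02² + 0.11² = 0.0004 + 0.2116 + 0.0004 + 0.1089 + 0.0004 + 0.0004 + 0.0004 + 0.0121 = 0.3346
B_ordi = 1 / 0.3346 = 2.9886
Σp_specᵢ² = 0.06² + 0.16² + 0.15² + 0.13² + 0.04² + 0.17² + 0.14² + 0.15² = 0.0036 + 0.0256 + 0.0225 + 0.0169 + 0.0016 + 0.0289 + 0.0196 + 0.0225 = 0.1412
B_spec = 1 / 0.1412 = 7.0822
Highest B → broadest niche (most generalist): Dipodomys merriami (B = 7.51).

Dipodomys merriami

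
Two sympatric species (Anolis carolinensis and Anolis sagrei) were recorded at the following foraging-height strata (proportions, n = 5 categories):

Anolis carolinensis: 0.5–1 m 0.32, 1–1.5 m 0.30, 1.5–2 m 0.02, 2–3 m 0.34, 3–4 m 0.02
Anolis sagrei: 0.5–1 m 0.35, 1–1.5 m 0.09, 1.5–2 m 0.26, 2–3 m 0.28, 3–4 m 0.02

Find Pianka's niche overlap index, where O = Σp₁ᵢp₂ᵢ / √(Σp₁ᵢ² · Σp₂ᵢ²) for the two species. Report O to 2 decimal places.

0.82

Σ p₁ᵢp₂ᵢ = 0.1120 + 0.0270 + 0.0052 + 0.0952 + 0.0004 = 0.2398
Σp_1ᵢ² = 0.32² + 0.30² + 0.02² + 0.34² + 0.02² = 0.1024 + 0.0900 + 0.0004 + 0.1156 + 0.0004 = 0.3088
Σp_2ᵢ² = 0.35² + 0.09² + 0.26² + 0.28² + 0.02² = 0.1225 + 0.0081 + 0.0676 + 0.0784 + 0.0004 = 0.2770
O = 0.2398 / √(0.3088 × 0.2770) = 0.2398 / 0.29247 = 0.8199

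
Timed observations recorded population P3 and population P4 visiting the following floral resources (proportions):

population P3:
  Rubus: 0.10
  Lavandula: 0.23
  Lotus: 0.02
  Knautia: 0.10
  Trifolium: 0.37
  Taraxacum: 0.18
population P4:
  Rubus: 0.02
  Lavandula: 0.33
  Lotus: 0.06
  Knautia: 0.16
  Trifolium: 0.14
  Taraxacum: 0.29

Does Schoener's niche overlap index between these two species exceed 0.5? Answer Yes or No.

Σ|p₁ᵢ − p₂ᵢ| = 0.08 + 0.10 + 0.04 + 0.06 + 0.23 + 0.11 = 0.62
D = 1 − ½ × 0.62 = 1 − 0.310 = 0.6900
D = 0.6900 > 0.5 → Yes.

Yes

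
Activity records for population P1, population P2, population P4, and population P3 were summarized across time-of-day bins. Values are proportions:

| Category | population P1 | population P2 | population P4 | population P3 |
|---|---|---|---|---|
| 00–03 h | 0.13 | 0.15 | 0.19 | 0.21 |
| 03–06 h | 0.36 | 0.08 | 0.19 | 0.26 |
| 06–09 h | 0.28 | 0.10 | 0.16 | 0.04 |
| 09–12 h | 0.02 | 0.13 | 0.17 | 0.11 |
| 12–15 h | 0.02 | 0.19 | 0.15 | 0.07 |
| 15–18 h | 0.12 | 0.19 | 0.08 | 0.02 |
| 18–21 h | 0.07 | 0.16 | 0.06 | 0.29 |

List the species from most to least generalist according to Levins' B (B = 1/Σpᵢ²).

population P2 > population P4 > population P3 > population P1

Σp_P1ᵢ² = 0.13² + 0.36² + 0.28² + 0.02² + 0.02² + 0.12² + 0.07² = 0.0169 + 0.1296 + 0.0784 + 0.0004 + 0.0004 + 0.0144 + 0.0049 = 0.2450
B_P1 = 1 / 0.2450 = 4.0816
Σp_P2ᵢ² = 0.15² + 0.08² + 0.10² + 0.13² + 0.19² + 0.19² + 0.16² = 0.0225 + 0.0064 + 0.0100 + 0.0169 + 0.0361 + 0.0361 + 0.0256 = 0.1536
B_P2 = 1 / 0.1536 = 6.5104
Σp_P4ᵢ² = 0.19² + 0.19² + 0.16² + 0.17² + 0.15² + 0.08² + 0.06² = 0.0361 + 0.0361 + 0.0256 + 0.0289 + 0.0225 + 0.0064 + 0.0036 = 0.1592
B_P4 = 1 / 0.1592 = 6.2814
Σp_P3ᵢ² = 0.21² + 0.26² + 0.04² + 0.11² + 0.07² + 0.02² + 0.29² = 0.0441 + 0.0676 + 0.0016 + 0.0121 + 0.0049 + 0.0004 + 0.0841 = 0.2148
B_P3 = 1 / 0.2148 = 4.6555
Ranking by B (broadest → narrowest): population P2 (6.51) > population P4 (6.28) > population P3 (4.66) > population P1 (4.08)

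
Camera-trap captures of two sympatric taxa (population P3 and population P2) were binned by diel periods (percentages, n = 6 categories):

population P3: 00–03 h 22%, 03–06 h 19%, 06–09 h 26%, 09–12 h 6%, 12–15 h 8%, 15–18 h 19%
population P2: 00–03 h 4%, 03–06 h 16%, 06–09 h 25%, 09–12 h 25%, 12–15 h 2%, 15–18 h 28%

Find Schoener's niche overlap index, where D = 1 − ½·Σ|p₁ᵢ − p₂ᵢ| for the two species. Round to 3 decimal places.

Convert percentages to proportions (divide by 100).
Σ|p₁ᵢ − p₂ᵢ| = 0.18 + 0.03 + 0.01 + 0.19 + 0.06 + 0.09 = 0.56
D = 1 − ½ × 0.56 = 1 − 0.280 = 0.72000

0.720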